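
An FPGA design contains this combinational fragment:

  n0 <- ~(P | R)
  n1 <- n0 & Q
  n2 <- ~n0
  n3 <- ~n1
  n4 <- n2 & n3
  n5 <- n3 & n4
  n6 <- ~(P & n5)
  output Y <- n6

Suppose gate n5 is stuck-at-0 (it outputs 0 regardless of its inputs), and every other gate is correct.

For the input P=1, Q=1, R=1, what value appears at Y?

Propagate with n5 forced: n0=0, n1=0, n2=1, n3=1, n4=1, n5=0 [stuck-at-0], n6=1.
So Y = 1. (Without the fault it would be 0.)

1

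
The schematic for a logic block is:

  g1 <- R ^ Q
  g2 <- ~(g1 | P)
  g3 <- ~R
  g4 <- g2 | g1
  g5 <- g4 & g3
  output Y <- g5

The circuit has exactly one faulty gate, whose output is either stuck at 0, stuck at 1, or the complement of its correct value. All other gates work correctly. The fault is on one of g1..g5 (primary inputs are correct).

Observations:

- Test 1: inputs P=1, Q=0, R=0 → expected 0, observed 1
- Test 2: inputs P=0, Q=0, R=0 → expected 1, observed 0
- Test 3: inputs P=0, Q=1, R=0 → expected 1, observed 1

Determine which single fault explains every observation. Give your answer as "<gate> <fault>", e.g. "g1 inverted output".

g2 inverted output

Fault-free values for test 1 (P=1, Q=0, R=0): g1=0, g2=0, g3=1, g4=0, g5=0, giving Y=0. Observed 1.
Test 1: faults giving observed 1 are {g1 stuck-at-1, g1 inverted output, g2 stuck-at-1, g2 inverted output, g4 stuck-at-1, g4 inverted output, g5 stuck-at-1, g5 inverted output}.
Test 2 (P=0, Q=0, R=0): fault-free g1=0, g2=1, g3=1, g4=1, g5=1 → 1; observed 0. Eliminates g1 stuck-at-1, g1 inverted output, g2 stuck-at-1, g4 stuck-at-1, g5 stuck-at-1.
Test 3 (P=0, Q=1, R=0): fault-free g1=1, g2=0, g3=1, g4=1, g5=1 → 1; observed 1. Eliminates g4 inverted output, g5 inverted output.
Only g2 inverted output is consistent with every test.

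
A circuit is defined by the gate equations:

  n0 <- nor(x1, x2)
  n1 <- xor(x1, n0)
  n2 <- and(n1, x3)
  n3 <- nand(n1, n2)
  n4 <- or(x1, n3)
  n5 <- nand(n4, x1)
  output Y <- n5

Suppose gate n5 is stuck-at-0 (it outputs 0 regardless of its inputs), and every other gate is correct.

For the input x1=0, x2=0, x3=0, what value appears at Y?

Propagate with n5 forced: n0=1, n1=1, n2=0, n3=1, n4=1, n5=0 [stuck-at-0].
So Y = 0. (Without the fault it would be 1.)

0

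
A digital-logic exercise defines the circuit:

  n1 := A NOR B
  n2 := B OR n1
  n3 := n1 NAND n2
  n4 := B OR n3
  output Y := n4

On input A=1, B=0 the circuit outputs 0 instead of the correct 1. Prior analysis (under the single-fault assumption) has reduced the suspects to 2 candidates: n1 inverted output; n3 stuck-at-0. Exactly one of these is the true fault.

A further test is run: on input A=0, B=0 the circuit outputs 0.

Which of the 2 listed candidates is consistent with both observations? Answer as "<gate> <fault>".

n3 stuck-at-0

Evaluate each candidate on input A=0, B=0:
  n1 inverted output: n1=0 [inverted output], n2=0, n3=1, n4=1 → 1 — eliminated
  n3 stuck-at-0: n1=1, n2=1, n3=0 [stuck-at-0], n4=0 → 0 — matches
Only n3 stuck-at-0 reproduces the observed 0.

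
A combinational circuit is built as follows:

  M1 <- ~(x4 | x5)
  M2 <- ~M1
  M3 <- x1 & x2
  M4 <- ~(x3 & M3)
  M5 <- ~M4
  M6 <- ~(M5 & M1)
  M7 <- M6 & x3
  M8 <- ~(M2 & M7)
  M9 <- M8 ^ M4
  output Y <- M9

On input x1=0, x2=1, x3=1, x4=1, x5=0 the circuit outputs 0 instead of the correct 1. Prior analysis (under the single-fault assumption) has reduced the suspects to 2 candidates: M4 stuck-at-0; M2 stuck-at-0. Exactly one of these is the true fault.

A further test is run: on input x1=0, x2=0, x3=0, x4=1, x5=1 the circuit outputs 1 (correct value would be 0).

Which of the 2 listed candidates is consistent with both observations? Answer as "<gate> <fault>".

M4 stuck-at-0

Evaluate each candidate on input x1=0, x2=0, x3=0, x4=1, x5=1:
  M4 stuck-at-0: M1=0, M2=1, M3=0, M4=0 [stuck-at-0], M5=1, M6=1, M7=0, M8=1, M9=1 → 1 — matches
  M2 stuck-at-0: M1=0, M2=0 [stuck-at-0], M3=0, M4=1, M5=0, M6=1, M7=0, M8=1, M9=0 → 0 — eliminated
Only M4 stuck-at-0 reproduces the observed 1.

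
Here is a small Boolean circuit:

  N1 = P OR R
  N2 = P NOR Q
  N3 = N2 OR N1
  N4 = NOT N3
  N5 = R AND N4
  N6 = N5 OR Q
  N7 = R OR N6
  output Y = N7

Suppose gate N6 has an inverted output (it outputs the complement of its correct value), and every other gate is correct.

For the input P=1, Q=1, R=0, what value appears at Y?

Propagate with N6 forced: N1=1, N2=0, N3=1, N4=0, N5=0, N6=0 [inverted output], N7=0.
So Y = 0. (Without the fault it would be 1.)

0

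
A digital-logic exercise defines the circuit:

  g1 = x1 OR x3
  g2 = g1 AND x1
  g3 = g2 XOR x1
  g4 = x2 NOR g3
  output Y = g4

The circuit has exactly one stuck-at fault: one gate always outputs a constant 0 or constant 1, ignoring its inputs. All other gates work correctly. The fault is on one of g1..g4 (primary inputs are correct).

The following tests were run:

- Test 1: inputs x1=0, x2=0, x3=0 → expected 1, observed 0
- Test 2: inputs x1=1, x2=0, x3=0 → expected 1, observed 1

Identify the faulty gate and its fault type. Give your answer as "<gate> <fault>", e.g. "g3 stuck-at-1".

Fault-free values for test 1 (x1=0, x2=0, x3=0): g1=0, g2=0, g3=0, g4=1, giving Y=1. Observed 0.
Test 1: faults giving observed 0 are {g2 stuck-at-1, g3 stuck-at-1, g4 stuck-at-0}.
Test 2 (x1=1, x2=0, x3=0): fault-free g1=1, g2=1, g3=0, g4=1 → 1; observed 1. Eliminates g3 stuck-at-1, g4 stuck-at-0.
Only g2 stuck-at-1 is consistent with every test.

g2 stuck-at-1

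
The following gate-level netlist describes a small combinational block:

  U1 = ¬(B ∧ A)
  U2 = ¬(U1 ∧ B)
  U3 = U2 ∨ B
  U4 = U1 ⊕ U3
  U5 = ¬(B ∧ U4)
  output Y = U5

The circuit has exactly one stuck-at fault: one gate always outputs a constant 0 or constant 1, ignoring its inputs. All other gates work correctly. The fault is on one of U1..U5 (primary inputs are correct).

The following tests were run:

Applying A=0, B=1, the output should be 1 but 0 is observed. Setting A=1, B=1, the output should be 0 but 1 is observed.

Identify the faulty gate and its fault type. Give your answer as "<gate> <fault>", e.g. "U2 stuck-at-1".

Fault-free values for test 1 (A=0, B=1): U1=1, U2=0, U3=1, U4=0, U5=1, giving Y=1. Observed 0.
Test 1: faults giving observed 0 are {U1 stuck-at-0, U3 stuck-at-0, U4 stuck-at-1, U5 stuck-at-0}.
Test 2 (A=1, B=1): fault-free U1=0, U2=1, U3=1, U4=1, U5=0 → 0; observed 1. Eliminates U1 stuck-at-0, U4 stuck-at-1, U5 stuck-at-0.
Only U3 stuck-at-0 is consistent with every test.

U3 stuck-at-0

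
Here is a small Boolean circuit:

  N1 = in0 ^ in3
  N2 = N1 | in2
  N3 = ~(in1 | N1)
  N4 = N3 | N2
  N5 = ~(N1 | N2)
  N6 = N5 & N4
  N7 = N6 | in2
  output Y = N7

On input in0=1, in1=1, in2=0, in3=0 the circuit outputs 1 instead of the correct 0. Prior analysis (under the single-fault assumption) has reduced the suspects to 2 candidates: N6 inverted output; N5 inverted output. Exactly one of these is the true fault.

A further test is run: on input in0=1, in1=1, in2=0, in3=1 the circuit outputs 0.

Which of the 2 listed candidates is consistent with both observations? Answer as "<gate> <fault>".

Evaluate each candidate on input in0=1, in1=1, in2=0, in3=1:
  N6 inverted output: N1=0, N2=0, N3=0, N4=0, N5=1, N6=1 [inverted output], N7=1 → 1 — eliminated
  N5 inverted output: N1=0, N2=0, N3=0, N4=0, N5=0 [inverted output], N6=0, N7=0 → 0 — matches
Only N5 inverted output reproduces the observed 0.

N5 inverted output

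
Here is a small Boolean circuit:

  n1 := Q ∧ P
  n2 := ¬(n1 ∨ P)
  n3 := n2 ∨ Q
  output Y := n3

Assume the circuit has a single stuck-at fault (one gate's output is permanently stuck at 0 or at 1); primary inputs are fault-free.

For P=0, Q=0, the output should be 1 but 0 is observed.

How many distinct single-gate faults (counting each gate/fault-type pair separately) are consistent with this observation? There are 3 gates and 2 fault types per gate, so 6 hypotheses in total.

Fault-free: n1=0, n2=1, n3=1 → 1. Observed 0.
  n1 stuck-at-0: output 1 ✗
  n1 stuck-at-1: output 0 ✓
  n2 stuck-at-0: output 0 ✓
  n2 stuck-at-1: output 1 ✗
  n3 stuck-at-0: output 0 ✓
  n3 stuck-at-1: output 1 ✗
Consistent faults: {n1 stuck-at-1, n2 stuck-at-0, n3 stuck-at-0} — 3 in all.

3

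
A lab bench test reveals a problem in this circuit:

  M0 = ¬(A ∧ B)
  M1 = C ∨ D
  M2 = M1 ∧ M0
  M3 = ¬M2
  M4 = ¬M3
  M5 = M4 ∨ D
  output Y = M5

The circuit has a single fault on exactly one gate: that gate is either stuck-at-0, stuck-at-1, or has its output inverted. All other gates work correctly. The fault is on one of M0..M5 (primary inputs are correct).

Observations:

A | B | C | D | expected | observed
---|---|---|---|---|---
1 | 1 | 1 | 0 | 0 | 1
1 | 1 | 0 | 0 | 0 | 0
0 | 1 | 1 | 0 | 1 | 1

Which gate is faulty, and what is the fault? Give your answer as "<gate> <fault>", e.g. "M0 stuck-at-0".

M0 stuck-at-1

Fault-free values for test 1 (A=1, B=1, C=1, D=0): M0=0, M1=1, M2=0, M3=1, M4=0, M5=0, giving Y=0. Observed 1.
Test 1: faults giving observed 1 are {M0 stuck-at-1, M0 inverted output, M2 stuck-at-1, M2 inverted output, M3 stuck-at-0, M3 inverted output, M4 stuck-at-1, M4 inverted output, M5 stuck-at-1, M5 inverted output}.
Test 2 (A=1, B=1, C=0, D=0): fault-free M0=0, M1=0, M2=0, M3=1, M4=0, M5=0 → 0; observed 0. Eliminates M2 stuck-at-1, M2 inverted output, M3 stuck-at-0, M3 inverted output, M4 stuck-at-1, M4 inverted output, M5 stuck-at-1, M5 inverted output.
Test 3 (A=0, B=1, C=1, D=0): fault-free M0=1, M1=1, M2=1, M3=0, M4=1, M5=1 → 1; observed 1. Eliminates M0 inverted output.
Only M0 stuck-at-1 is consistent with every test.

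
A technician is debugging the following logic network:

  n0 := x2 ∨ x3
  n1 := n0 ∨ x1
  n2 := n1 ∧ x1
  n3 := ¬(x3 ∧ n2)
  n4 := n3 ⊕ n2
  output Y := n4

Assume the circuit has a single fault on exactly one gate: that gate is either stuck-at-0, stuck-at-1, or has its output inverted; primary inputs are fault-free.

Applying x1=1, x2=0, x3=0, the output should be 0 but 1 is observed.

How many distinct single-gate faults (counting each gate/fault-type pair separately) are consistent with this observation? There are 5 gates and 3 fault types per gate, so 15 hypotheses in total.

8

Fault-free: n0=0, n1=1, n2=1, n3=1, n4=0 → 0. Observed 1.
  n0: none of the 3 fault types match ✗
  n1: stuck-at-0, inverted output ✓; others ✗
  n2: stuck-at-0, inverted output ✓; others ✗
  n3: stuck-at-0, inverted output ✓; others ✗
  n4: stuck-at-1, inverted output ✓; others ✗
Consistent faults: {n1 stuck-at-0, n1 inverted output, n2 stuck-at-0, n2 inverted output, n3 stuck-at-0, n3 inverted output, n4 stuck-at-1, n4 inverted output} — 8 in all.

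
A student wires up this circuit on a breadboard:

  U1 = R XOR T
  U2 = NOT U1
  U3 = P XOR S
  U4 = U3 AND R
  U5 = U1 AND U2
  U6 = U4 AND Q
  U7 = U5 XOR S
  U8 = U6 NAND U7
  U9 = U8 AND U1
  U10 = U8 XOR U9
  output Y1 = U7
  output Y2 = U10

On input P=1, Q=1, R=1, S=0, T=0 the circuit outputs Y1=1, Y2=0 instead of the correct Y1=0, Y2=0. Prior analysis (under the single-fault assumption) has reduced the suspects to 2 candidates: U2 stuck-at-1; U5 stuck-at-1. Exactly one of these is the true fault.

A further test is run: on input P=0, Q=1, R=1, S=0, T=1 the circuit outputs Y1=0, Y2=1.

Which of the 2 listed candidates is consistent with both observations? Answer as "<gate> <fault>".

Evaluate each candidate on input P=0, Q=1, R=1, S=0, T=1:
  U2 stuck-at-1: U1=0, U2=1 [stuck-at-1], U3=0, U4=0, U5=0, U6=0, U7=0, U8=1, U9=0, U10=1 → Y1=0, Y2=1 — matches
  U5 stuck-at-1: U1=0, U2=1, U3=0, U4=0, U5=1 [stuck-at-1], U6=0, U7=1, U8=1, U9=0, U10=1 → Y1=1, Y2=1 — eliminated
Only U2 stuck-at-1 reproduces the observed Y1=0, Y2=1.

U2 stuck-at-1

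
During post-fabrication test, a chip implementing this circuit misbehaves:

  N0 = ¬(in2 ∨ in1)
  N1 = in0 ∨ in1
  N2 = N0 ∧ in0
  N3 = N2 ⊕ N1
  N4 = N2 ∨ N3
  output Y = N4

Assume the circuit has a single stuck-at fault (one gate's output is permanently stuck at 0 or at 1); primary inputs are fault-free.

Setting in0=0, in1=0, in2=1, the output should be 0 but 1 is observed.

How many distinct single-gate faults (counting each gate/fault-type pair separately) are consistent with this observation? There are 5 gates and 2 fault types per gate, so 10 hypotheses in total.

4

Fault-free: N0=0, N1=0, N2=0, N3=0, N4=0 → 0. Observed 1.
  N0 stuck-at-0: output 0 ✗
  N0 stuck-at-1: output 0 ✗
  N1 stuck-at-0: output 0 ✗
  N1 stuck-at-1: output 1 ✓
  N2 stuck-at-0: output 0 ✗
  N2 stuck-at-1: output 1 ✓
  N3 stuck-at-0: output 0 ✗
  N3 stuck-at-1: output 1 ✓
  N4 stuck-at-0: output 0 ✗
  N4 stuck-at-1: output 1 ✓
Consistent faults: {N1 stuck-at-1, N2 stuck-at-1, N3 stuck-at-1, N4 stuck-at-1} — 4 in all.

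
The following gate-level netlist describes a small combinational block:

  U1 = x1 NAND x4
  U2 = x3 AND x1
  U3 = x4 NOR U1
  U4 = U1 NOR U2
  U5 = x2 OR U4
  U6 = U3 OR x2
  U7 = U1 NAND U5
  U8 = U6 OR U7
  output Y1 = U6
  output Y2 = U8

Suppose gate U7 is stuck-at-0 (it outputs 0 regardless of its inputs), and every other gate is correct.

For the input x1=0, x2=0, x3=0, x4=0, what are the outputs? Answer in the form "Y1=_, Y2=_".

Propagate with U7 forced: U1=1, U2=0, U3=0, U4=0, U5=0, U6=0, U7=0 [stuck-at-0], U8=0.
So the outputs are Y1=0, Y2=0. (Without the fault they would be Y1=0, Y2=1.)

Y1=0, Y2=0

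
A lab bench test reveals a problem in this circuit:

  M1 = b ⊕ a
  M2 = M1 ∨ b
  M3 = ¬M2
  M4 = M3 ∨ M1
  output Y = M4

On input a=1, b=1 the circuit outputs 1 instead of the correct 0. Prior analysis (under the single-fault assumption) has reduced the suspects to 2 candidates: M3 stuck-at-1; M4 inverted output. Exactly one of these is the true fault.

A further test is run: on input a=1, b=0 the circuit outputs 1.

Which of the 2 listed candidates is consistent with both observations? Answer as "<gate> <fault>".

M3 stuck-at-1

Evaluate each candidate on input a=1, b=0:
  M3 stuck-at-1: M1=1, M2=1, M3=1 [stuck-at-1], M4=1 → 1 — matches
  M4 inverted output: M1=1, M2=1, M3=0, M4=0 [inverted output] → 0 — eliminated
Only M3 stuck-at-1 reproduces the observed 1.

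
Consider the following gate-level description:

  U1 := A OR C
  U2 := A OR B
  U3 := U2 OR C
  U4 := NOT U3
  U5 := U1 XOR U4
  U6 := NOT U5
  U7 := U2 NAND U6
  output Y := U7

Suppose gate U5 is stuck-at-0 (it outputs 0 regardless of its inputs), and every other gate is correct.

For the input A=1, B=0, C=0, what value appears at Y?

0

Propagate with U5 forced: U1=1, U2=1, U3=1, U4=0, U5=0 [stuck-at-0], U6=1, U7=0.
So Y = 0. (Without the fault it would be 1.)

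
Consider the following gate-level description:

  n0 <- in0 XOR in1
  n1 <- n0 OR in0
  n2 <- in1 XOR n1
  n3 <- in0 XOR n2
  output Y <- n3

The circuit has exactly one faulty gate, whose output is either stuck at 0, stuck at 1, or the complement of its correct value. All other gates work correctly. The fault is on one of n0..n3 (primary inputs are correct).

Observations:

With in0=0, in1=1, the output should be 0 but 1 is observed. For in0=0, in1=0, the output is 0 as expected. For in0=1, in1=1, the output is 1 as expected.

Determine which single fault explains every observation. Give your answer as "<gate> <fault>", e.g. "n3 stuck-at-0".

n0 stuck-at-0

Fault-free values for test 1 (in0=0, in1=1): n0=1, n1=1, n2=0, n3=0, giving Y=0. Observed 1.
Test 1: faults giving observed 1 are {n0 stuck-at-0, n0 inverted output, n1 stuck-at-0, n1 inverted output, n2 stuck-at-1, n2 inverted output, n3 stuck-at-1, n3 inverted output}.
Test 2 (in0=0, in1=0): fault-free n0=0, n1=0, n2=0, n3=0 → 0; observed 0. Eliminates n0 inverted output, n1 inverted output, n2 stuck-at-1, n2 inverted output, n3 stuck-at-1, n3 inverted output.
Test 3 (in0=1, in1=1): fault-free n0=0, n1=1, n2=0, n3=1 → 1; observed 1. Eliminates n1 stuck-at-0.
Only n0 stuck-at-0 is consistent with every test.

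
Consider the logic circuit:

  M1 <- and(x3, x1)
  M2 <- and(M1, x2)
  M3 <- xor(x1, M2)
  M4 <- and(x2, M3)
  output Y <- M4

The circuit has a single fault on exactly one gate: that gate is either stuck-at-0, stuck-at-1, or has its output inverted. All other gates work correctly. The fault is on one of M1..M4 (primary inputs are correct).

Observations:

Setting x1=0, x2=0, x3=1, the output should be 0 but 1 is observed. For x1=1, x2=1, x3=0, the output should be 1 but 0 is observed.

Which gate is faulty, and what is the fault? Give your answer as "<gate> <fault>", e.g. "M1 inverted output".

M4 inverted output

Fault-free values for test 1 (x1=0, x2=0, x3=1): M1=0, M2=0, M3=0, M4=0, giving Y=0. Observed 1.
Test 1: faults giving observed 1 are {M4 stuck-at-1, M4 inverted output}.
Test 2 (x1=1, x2=1, x3=0): fault-free M1=0, M2=0, M3=1, M4=1 → 1; observed 0. Eliminates M4 stuck-at-1.
Only M4 inverted output is consistent with every test.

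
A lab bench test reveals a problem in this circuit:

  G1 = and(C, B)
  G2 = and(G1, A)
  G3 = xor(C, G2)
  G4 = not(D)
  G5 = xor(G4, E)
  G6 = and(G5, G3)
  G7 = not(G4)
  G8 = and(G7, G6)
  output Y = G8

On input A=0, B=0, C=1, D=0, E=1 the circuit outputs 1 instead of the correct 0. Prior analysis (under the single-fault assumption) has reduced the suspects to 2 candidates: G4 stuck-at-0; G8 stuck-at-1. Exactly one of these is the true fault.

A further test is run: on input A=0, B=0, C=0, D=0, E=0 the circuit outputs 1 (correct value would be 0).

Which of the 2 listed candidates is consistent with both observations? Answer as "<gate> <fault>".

Evaluate each candidate on input A=0, B=0, C=0, D=0, E=0:
  G4 stuck-at-0: G1=0, G2=0, G3=0, G4=0 [stuck-at-0], G5=0, G6=0, G7=1, G8=0 → 0 — eliminated
  G8 stuck-at-1: G1=0, G2=0, G3=0, G4=1, G5=1, G6=0, G7=0, G8=1 [stuck-at-1] → 1 — matches
Only G8 stuck-at-1 reproduces the observed 1.

G8 stuck-at-1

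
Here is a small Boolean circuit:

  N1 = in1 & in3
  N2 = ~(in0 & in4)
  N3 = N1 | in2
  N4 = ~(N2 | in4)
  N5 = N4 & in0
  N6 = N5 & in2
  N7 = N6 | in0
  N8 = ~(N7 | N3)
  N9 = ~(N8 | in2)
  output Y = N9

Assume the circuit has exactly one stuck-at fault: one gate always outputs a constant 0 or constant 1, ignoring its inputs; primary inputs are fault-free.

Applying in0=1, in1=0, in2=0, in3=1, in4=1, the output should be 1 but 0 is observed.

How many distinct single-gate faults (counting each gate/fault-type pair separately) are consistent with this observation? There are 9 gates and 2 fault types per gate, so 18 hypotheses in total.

3

Fault-free: N1=0, N2=0, N3=0, N4=0, N5=0, N6=0, N7=1, N8=0, N9=1 → 1. Observed 0.
  N1: none of the 2 fault types match ✗
  N2: none of the 2 fault types match ✗
  N3: none of the 2 fault types match ✗
  N4: none of the 2 fault types match ✗
  N5: none of the 2 fault types match ✗
  N6: none of the 2 fault types match ✗
  N7: stuck-at-0 ✓; others ✗
  N8: stuck-at-1 ✓; others ✗
  N9: stuck-at-0 ✓; others ✗
Consistent faults: {N7 stuck-at-0, N8 stuck-at-1, N9 stuck-at-0} — 3 in all.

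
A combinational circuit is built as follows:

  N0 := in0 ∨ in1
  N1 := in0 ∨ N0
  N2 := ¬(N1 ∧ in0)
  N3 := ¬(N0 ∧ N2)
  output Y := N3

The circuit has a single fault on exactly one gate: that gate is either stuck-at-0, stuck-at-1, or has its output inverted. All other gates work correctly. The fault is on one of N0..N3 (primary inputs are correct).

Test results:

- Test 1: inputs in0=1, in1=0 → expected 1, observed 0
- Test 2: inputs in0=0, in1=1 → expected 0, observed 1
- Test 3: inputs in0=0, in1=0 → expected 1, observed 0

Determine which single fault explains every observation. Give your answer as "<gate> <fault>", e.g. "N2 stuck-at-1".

N3 inverted output

Fault-free values for test 1 (in0=1, in1=0): N0=1, N1=1, N2=0, N3=1, giving Y=1. Observed 0.
Test 1: faults giving observed 0 are {N1 stuck-at-0, N1 inverted output, N2 stuck-at-1, N2 inverted output, N3 stuck-at-0, N3 inverted output}.
Test 2 (in0=0, in1=1): fault-free N0=1, N1=1, N2=1, N3=0 → 0; observed 1. Eliminates N1 stuck-at-0, N1 inverted output, N2 stuck-at-1, N3 stuck-at-0.
Test 3 (in0=0, in1=0): fault-free N0=0, N1=0, N2=1, N3=1 → 1; observed 0. Eliminates N2 inverted output.
Only N3 inverted output is consistent with every test.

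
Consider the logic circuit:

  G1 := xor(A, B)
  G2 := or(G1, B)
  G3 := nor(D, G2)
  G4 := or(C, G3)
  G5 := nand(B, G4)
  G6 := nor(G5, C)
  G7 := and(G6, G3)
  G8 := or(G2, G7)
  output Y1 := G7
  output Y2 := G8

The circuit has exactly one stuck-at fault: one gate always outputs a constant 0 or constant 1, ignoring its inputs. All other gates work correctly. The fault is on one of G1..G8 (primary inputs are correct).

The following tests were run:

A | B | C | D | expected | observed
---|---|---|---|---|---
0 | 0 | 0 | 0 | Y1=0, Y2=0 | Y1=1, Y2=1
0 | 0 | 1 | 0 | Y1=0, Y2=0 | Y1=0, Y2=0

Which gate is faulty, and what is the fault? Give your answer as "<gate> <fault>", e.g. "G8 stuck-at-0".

Fault-free values for test 1 (A=0, B=0, C=0, D=0): G1=0, G2=0, G3=1, G4=1, G5=1, G6=0, G7=0, G8=0, giving Y1=0, Y2=0. Observed Y1=1, Y2=1.
Test 1: faults giving observed Y1=1, Y2=1 are {G5 stuck-at-0, G6 stuck-at-1, G7 stuck-at-1}.
Test 2 (A=0, B=0, C=1, D=0): fault-free G1=0, G2=0, G3=1, G4=1, G5=1, G6=0, G7=0, G8=0 → Y1=0, Y2=0; observed Y1=0, Y2=0. Eliminates G6 stuck-at-1, G7 stuck-at-1.
Only G5 stuck-at-0 is consistent with every test.

G5 stuck-at-0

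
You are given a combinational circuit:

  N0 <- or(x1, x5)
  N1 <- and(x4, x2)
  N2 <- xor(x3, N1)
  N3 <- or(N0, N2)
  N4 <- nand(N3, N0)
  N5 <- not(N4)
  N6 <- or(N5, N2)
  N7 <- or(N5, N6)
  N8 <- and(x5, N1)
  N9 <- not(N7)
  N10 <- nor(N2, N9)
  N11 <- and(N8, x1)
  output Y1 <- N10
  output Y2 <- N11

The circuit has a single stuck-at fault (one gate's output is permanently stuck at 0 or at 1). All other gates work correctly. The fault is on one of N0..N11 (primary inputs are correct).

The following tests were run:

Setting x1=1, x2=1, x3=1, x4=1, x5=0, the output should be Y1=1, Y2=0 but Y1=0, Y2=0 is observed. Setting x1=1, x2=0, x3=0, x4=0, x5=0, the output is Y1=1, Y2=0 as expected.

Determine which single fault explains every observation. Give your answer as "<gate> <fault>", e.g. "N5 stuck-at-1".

N1 stuck-at-0

Fault-free values for test 1 (x1=1, x2=1, x3=1, x4=1, x5=0): N0=1, N1=1, N2=0, N3=1, N4=0, N5=1, N6=1, N7=1, N8=0, N9=0, N10=1, N11=0, giving Y1=1, Y2=0. Observed Y1=0, Y2=0.
Test 1: faults giving observed Y1=0, Y2=0 are {N0 stuck-at-0, N1 stuck-at-0, N2 stuck-at-1, N3 stuck-at-0, N4 stuck-at-1, N5 stuck-at-0, N7 stuck-at-0, N9 stuck-at-1, N10 stuck-at-0}.
Test 2 (x1=1, x2=0, x3=0, x4=0, x5=0): fault-free N0=1, N1=0, N2=0, N3=1, N4=0, N5=1, N6=1, N7=1, N8=0, N9=0, N10=1, N11=0 → Y1=1, Y2=0; observed Y1=1, Y2=0. Eliminates N0 stuck-at-0, N2 stuck-at-1, N3 stuck-at-0, N4 stuck-at-1, N5 stuck-at-0, N7 stuck-at-0, N9 stuck-at-1, N10 stuck-at-0.
Only N1 stuck-at-0 is consistent with every test.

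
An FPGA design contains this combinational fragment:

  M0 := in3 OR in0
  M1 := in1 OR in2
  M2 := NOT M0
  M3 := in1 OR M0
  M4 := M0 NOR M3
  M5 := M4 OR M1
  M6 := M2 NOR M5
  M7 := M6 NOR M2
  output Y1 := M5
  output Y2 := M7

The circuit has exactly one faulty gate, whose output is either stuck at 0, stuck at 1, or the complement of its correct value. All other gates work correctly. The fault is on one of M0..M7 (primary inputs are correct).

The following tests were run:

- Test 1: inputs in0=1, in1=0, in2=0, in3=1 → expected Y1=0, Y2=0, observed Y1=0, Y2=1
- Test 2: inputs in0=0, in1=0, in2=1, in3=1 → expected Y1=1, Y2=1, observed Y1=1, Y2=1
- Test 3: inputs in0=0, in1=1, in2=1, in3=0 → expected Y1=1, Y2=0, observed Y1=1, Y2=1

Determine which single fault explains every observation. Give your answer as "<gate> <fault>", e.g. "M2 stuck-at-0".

M7 stuck-at-1

Fault-free values for test 1 (in0=1, in1=0, in2=0, in3=1): M0=1, M1=0, M2=0, M3=1, M4=0, M5=0, M6=1, M7=0, giving Y1=0, Y2=0. Observed Y1=0, Y2=1.
Test 1: faults giving observed Y1=0, Y2=1 are {M6 stuck-at-0, M6 inverted output, M7 stuck-at-1, M7 inverted output}.
Test 2 (in0=0, in1=0, in2=1, in3=1): fault-free M0=1, M1=1, M2=0, M3=1, M4=0, M5=1, M6=0, M7=1 → Y1=1, Y2=1; observed Y1=1, Y2=1. Eliminates M6 inverted output, M7 inverted output.
Test 3 (in0=0, in1=1, in2=1, in3=0): fault-free M0=0, M1=1, M2=1, M3=1, M4=0, M5=1, M6=0, M7=0 → Y1=1, Y2=0; observed Y1=1, Y2=1. Eliminates M6 stuck-at-0.
Only M7 stuck-at-1 is consistent with every test.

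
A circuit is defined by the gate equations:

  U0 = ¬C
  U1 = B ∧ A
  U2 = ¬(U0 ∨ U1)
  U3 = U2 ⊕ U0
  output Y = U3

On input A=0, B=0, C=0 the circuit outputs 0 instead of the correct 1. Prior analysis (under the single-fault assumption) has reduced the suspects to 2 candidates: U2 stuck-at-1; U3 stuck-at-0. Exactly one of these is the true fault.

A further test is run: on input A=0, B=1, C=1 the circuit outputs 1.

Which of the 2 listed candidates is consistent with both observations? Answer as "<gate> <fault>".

U2 stuck-at-1

Evaluate each candidate on input A=0, B=1, C=1:
  U2 stuck-at-1: U0=0, U1=0, U2=1 [stuck-at-1], U3=1 → 1 — matches
  U3 stuck-at-0: U0=0, U1=0, U2=1, U3=0 [stuck-at-0] → 0 — eliminated
Only U2 stuck-at-1 reproduces the observed 1.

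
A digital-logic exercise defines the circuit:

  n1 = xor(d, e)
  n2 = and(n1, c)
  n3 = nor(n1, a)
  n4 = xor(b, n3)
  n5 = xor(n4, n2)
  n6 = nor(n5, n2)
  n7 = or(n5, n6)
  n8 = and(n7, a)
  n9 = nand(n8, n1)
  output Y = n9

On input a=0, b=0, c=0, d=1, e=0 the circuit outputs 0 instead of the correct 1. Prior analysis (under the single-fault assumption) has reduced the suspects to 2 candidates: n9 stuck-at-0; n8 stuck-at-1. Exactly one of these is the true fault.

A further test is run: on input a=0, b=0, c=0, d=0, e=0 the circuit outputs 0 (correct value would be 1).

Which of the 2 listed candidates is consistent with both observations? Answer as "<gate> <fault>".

Evaluate each candidate on input a=0, b=0, c=0, d=0, e=0:
  n9 stuck-at-0: n1=0, n2=0, n3=1, n4=1, n5=1, n6=0, n7=1, n8=0, n9=0 [stuck-at-0] → 0 — matches
  n8 stuck-at-1: n1=0, n2=0, n3=1, n4=1, n5=1, n6=0, n7=1, n8=1 [stuck-at-1], n9=1 → 1 — eliminated
Only n9 stuck-at-0 reproduces the observed 0.

n9 stuck-at-0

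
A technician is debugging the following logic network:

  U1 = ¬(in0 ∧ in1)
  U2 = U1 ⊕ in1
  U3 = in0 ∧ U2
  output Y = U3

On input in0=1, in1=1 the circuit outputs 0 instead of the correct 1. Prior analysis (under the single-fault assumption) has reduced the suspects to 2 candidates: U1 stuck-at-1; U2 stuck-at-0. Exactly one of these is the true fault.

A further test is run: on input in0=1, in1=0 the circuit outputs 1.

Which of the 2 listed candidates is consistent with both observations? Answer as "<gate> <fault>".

Evaluate each candidate on input in0=1, in1=0:
  U1 stuck-at-1: U1=1 [stuck-at-1], U2=1, U3=1 → 1 — matches
  U2 stuck-at-0: U1=1, U2=0 [stuck-at-0], U3=0 → 0 — eliminated
Only U1 stuck-at-1 reproduces the observed 1.

U1 stuck-at-1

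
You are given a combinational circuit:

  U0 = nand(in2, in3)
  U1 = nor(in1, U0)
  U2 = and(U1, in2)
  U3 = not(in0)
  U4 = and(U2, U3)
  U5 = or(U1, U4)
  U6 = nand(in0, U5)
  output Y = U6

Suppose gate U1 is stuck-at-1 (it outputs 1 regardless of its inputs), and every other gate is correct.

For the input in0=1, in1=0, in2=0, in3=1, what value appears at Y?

0

Propagate with U1 forced: U0=1, U1=1 [stuck-at-1], U2=0, U3=0, U4=0, U5=1, U6=0.
So Y = 0. (Without the fault it would be 1.)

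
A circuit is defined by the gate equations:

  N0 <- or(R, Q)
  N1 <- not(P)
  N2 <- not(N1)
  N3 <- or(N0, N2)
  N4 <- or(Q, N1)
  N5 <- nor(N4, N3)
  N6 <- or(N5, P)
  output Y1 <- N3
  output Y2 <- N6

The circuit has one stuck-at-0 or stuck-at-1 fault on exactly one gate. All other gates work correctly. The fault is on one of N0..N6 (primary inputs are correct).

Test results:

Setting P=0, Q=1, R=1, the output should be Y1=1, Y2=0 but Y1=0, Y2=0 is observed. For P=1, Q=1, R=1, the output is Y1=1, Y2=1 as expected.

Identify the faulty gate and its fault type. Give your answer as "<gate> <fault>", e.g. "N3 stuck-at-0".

Fault-free values for test 1 (P=0, Q=1, R=1): N0=1, N1=1, N2=0, N3=1, N4=1, N5=0, N6=0, giving Y1=1, Y2=0. Observed Y1=0, Y2=0.
Test 1: faults giving observed Y1=0, Y2=0 are {N0 stuck-at-0, N3 stuck-at-0}.
Test 2 (P=1, Q=1, R=1): fault-free N0=1, N1=0, N2=1, N3=1, N4=1, N5=0, N6=1 → Y1=1, Y2=1; observed Y1=1, Y2=1. Eliminates N3 stuck-at-0.
Only N0 stuck-at-0 is consistent with every test.

N0 stuck-at-0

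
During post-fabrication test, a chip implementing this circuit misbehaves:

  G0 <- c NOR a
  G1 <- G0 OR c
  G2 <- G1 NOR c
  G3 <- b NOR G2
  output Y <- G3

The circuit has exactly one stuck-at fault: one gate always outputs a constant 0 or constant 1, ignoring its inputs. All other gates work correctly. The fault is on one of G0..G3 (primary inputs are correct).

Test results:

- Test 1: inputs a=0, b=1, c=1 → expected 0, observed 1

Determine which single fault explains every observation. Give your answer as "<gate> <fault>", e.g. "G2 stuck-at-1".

G3 stuck-at-1

Fault-free values for test 1 (a=0, b=1, c=1): G0=0, G1=1, G2=0, G3=0, giving Y=0. Observed 1.
Test 1: faults giving observed 1 are {G3 stuck-at-1}.
Only G3 stuck-at-1 is consistent with every test.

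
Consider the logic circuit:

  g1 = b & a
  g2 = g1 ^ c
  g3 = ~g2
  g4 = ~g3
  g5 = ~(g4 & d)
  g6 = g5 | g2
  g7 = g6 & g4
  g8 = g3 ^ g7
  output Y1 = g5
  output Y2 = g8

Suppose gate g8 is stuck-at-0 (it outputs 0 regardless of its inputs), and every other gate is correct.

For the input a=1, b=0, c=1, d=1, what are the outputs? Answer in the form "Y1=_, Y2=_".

Propagate with g8 forced: g1=0, g2=1, g3=0, g4=1, g5=0, g6=1, g7=1, g8=0 [stuck-at-0].
So the outputs are Y1=0, Y2=0. (Without the fault they would be Y1=0, Y2=1.)

Y1=0, Y2=0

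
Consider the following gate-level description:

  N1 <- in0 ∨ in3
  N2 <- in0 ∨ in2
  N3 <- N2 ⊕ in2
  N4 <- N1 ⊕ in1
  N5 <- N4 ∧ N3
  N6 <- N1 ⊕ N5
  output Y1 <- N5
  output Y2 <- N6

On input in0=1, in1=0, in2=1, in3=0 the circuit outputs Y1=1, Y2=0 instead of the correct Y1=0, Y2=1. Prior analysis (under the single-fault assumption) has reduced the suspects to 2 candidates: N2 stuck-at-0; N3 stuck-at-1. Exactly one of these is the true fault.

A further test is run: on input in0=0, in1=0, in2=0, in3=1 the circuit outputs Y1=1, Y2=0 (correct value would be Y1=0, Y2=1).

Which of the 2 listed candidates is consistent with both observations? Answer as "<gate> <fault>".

N3 stuck-at-1

Evaluate each candidate on input in0=0, in1=0, in2=0, in3=1:
  N2 stuck-at-0: N1=1, N2=0 [stuck-at-0], N3=0, N4=1, N5=0, N6=1 → Y1=0, Y2=1 — eliminated
  N3 stuck-at-1: N1=1, N2=0, N3=1 [stuck-at-1], N4=1, N5=1, N6=0 → Y1=1, Y2=0 — matches
Only N3 stuck-at-1 reproduces the observed Y1=1, Y2=0.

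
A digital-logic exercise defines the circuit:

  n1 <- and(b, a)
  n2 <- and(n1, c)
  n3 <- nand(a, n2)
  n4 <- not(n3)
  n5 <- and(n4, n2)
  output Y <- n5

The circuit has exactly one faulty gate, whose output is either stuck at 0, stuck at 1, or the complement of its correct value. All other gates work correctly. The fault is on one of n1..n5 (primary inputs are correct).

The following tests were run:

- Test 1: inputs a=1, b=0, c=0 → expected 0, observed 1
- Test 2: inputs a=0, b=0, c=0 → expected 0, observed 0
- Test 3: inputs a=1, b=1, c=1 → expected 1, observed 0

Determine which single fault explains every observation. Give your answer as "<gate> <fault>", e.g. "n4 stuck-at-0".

n2 inverted output

Fault-free values for test 1 (a=1, b=0, c=0): n1=0, n2=0, n3=1, n4=0, n5=0, giving Y=0. Observed 1.
Test 1: faults giving observed 1 are {n2 stuck-at-1, n2 inverted output, n5 stuck-at-1, n5 inverted output}.
Test 2 (a=0, b=0, c=0): fault-free n1=0, n2=0, n3=1, n4=0, n5=0 → 0; observed 0. Eliminates n5 stuck-at-1, n5 inverted output.
Test 3 (a=1, b=1, c=1): fault-free n1=1, n2=1, n3=0, n4=1, n5=1 → 1; observed 0. Eliminates n2 stuck-at-1.
Only n2 inverted output is consistent with every test.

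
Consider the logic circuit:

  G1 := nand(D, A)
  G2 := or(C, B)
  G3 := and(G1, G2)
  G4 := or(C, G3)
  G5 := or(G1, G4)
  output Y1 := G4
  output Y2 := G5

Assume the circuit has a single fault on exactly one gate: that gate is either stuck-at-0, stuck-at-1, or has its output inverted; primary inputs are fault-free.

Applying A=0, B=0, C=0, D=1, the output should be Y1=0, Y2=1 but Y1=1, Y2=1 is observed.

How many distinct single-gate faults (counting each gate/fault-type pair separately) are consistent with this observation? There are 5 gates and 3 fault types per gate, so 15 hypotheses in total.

Fault-free: G1=1, G2=0, G3=0, G4=0, G5=1 → Y1=0, Y2=1. Observed Y1=1, Y2=1.
  G1: none of the 3 fault types match ✗
  G2: stuck-at-1, inverted output ✓; others ✗
  G3: stuck-at-1, inverted output ✓; others ✗
  G4: stuck-at-1, inverted output ✓; others ✗
  G5: none of the 3 fault types match ✗
Consistent faults: {G2 stuck-at-1, G2 inverted output, G3 stuck-at-1, G3 inverted output, G4 stuck-at-1, G4 inverted output} — 6 in all.

6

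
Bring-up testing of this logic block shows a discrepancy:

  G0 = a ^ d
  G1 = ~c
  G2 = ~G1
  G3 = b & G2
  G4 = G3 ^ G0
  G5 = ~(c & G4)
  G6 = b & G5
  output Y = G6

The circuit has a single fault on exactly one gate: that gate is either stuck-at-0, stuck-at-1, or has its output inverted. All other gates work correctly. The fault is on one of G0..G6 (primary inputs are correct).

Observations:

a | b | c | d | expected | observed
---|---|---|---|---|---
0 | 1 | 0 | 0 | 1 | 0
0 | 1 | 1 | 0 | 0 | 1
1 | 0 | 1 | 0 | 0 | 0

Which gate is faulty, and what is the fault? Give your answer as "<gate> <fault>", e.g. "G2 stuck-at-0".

Fault-free values for test 1 (a=0, b=1, c=0, d=0): G0=0, G1=1, G2=0, G3=0, G4=0, G5=1, G6=1, giving Y=1. Observed 0.
Test 1: faults giving observed 0 are {G5 stuck-at-0, G5 inverted output, G6 stuck-at-0, G6 inverted output}.
Test 2 (a=0, b=1, c=1, d=0): fault-free G0=0, G1=0, G2=1, G3=1, G4=1, G5=0, G6=0 → 0; observed 1. Eliminates G5 stuck-at-0, G6 stuck-at-0.
Test 3 (a=1, b=0, c=1, d=0): fault-free G0=1, G1=0, G2=1, G3=0, G4=1, G5=0, G6=0 → 0; observed 0. Eliminates G6 inverted output.
Only G5 inverted output is consistent with every test.

G5 inverted output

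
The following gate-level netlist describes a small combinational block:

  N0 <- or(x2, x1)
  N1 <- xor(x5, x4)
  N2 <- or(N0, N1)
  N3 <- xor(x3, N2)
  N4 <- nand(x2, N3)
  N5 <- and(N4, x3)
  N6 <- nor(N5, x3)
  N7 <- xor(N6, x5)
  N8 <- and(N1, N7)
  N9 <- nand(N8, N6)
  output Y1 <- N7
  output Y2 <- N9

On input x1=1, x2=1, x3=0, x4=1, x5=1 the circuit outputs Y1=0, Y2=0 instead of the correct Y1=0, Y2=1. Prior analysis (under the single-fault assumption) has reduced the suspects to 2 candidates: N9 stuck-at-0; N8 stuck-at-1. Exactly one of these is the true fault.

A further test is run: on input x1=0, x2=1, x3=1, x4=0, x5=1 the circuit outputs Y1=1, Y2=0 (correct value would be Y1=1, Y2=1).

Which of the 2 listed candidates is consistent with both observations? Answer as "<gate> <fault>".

N9 stuck-at-0

Evaluate each candidate on input x1=0, x2=1, x3=1, x4=0, x5=1:
  N9 stuck-at-0: N0=1, N1=1, N2=1, N3=0, N4=1, N5=1, N6=0, N7=1, N8=1, N9=0 [stuck-at-0] → Y1=1, Y2=0 — matches
  N8 stuck-at-1: N0=1, N1=1, N2=1, N3=0, N4=1, N5=1, N6=0, N7=1, N8=1 [stuck-at-1], N9=1 → Y1=1, Y2=1 — eliminated
Only N9 stuck-at-0 reproduces the observed Y1=1, Y2=0.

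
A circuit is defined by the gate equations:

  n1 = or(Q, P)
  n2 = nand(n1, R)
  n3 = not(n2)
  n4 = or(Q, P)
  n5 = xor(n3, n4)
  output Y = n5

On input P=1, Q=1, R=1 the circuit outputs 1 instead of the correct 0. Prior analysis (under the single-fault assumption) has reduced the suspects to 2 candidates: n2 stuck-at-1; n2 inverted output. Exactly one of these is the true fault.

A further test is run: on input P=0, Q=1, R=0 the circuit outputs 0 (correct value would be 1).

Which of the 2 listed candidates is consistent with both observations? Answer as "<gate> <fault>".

Evaluate each candidate on input P=0, Q=1, R=0:
  n2 stuck-at-1: n1=1, n2=1 [stuck-at-1], n3=0, n4=1, n5=1 → 1 — eliminated
  n2 inverted output: n1=1, n2=0 [inverted output], n3=1, n4=1, n5=0 → 0 — matches
Only n2 inverted output reproduces the observed 0.

n2 inverted output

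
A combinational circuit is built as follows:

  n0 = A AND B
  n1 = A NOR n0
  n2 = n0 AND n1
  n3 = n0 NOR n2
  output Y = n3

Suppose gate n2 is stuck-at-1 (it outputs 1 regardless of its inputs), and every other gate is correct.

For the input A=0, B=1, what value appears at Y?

0

Propagate with n2 forced: n0=0, n1=1, n2=1 [stuck-at-1], n3=0.
So Y = 0. (Without the fault it would be 1.)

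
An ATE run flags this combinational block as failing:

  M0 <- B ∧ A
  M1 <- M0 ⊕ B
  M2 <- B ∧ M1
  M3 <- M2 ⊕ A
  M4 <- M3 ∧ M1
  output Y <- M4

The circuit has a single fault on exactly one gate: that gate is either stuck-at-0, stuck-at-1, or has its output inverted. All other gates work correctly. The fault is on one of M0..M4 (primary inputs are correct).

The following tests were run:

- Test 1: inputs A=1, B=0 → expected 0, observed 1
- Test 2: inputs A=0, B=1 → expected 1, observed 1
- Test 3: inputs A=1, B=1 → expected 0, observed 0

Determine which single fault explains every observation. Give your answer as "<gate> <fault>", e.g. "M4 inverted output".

Fault-free values for test 1 (A=1, B=0): M0=0, M1=0, M2=0, M3=1, M4=0, giving Y=0. Observed 1.
Test 1: faults giving observed 1 are {M0 stuck-at-1, M0 inverted output, M1 stuck-at-1, M1 inverted output, M4 stuck-at-1, M4 inverted output}.
Test 2 (A=0, B=1): fault-free M0=0, M1=1, M2=1, M3=1, M4=1 → 1; observed 1. Eliminates M0 stuck-at-1, M0 inverted output, M1 inverted output, M4 inverted output.
Test 3 (A=1, B=1): fault-free M0=1, M1=0, M2=0, M3=1, M4=0 → 0; observed 0. Eliminates M4 stuck-at-1.
Only M1 stuck-at-1 is consistent with every test.

M1 stuck-at-1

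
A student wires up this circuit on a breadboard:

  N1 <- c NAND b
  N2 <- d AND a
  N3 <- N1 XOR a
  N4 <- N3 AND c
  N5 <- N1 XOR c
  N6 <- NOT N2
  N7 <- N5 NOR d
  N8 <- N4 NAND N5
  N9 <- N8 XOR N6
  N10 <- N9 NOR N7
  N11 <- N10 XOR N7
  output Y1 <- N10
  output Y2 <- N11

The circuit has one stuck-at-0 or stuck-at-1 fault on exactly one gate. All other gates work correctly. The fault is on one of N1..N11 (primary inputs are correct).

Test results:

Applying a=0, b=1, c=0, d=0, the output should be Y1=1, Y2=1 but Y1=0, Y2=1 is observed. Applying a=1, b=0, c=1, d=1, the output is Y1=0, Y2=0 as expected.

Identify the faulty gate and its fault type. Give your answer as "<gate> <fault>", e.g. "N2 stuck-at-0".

N5 stuck-at-0

Fault-free values for test 1 (a=0, b=1, c=0, d=0): N1=1, N2=0, N3=1, N4=0, N5=1, N6=1, N7=0, N8=1, N9=0, N10=1, N11=1, giving Y1=1, Y2=1. Observed Y1=0, Y2=1.
Test 1: faults giving observed Y1=0, Y2=1 are {N1 stuck-at-0, N5 stuck-at-0, N7 stuck-at-1}.
Test 2 (a=1, b=0, c=1, d=1): fault-free N1=1, N2=1, N3=0, N4=0, N5=0, N6=0, N7=0, N8=1, N9=1, N10=0, N11=0 → Y1=0, Y2=0; observed Y1=0, Y2=0. Eliminates N1 stuck-at-0, N7 stuck-at-1.
Only N5 stuck-at-0 is consistent with every test.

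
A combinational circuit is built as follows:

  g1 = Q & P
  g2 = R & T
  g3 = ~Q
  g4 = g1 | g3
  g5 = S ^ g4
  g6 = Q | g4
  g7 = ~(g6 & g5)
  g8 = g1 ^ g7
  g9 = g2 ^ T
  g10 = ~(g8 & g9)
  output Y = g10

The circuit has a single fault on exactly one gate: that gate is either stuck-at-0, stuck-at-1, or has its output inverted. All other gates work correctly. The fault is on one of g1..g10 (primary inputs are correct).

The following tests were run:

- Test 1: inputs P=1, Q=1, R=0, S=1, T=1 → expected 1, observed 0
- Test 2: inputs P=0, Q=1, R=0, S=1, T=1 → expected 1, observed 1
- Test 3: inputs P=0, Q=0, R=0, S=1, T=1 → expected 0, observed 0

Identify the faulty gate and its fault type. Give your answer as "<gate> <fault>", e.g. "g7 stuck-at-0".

g4 stuck-at-0

Fault-free values for test 1 (P=1, Q=1, R=0, S=1, T=1): g1=1, g2=0, g3=0, g4=1, g5=0, g6=1, g7=1, g8=0, g9=1, g10=1, giving Y=1. Observed 0.
Test 1: faults giving observed 0 are {g4 stuck-at-0, g4 inverted output, g5 stuck-at-1, g5 inverted output, g7 stuck-at-0, g7 inverted output, g8 stuck-at-1, g8 inverted output, g10 stuck-at-0, g10 inverted output}.
Test 2 (P=0, Q=1, R=0, S=1, T=1): fault-free g1=0, g2=0, g3=0, g4=0, g5=1, g6=1, g7=0, g8=0, g9=1, g10=1 → 1; observed 1. Eliminates g4 inverted output, g5 inverted output, g7 inverted output, g8 stuck-at-1, g8 inverted output, g10 stuck-at-0, g10 inverted output.
Test 3 (P=0, Q=0, R=0, S=1, T=1): fault-free g1=0, g2=0, g3=1, g4=1, g5=0, g6=1, g7=1, g8=1, g9=1, g10=0 → 0; observed 0. Eliminates g5 stuck-at-1, g7 stuck-at-0.
Only g4 stuck-at-0 is consistent with every test.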